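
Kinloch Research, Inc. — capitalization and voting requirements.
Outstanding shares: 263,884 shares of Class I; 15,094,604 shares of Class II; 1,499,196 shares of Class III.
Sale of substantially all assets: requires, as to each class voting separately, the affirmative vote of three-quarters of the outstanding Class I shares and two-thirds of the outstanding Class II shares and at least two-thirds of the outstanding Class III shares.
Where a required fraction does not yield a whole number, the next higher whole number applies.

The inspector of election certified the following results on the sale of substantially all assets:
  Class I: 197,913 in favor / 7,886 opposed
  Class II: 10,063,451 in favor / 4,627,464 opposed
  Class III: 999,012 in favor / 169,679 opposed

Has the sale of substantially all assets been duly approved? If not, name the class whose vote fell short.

Class I: 3/4 of 263884 = 197913; 197,913 required, 197,913 in favor — approved.
Class II: 2/3 of 15094604 = 10063069.33, rounded up to 10063070; 10,063,070 required, 10,063,451 in favor — approved.
Class III: 2/3 of 1499196 = 999464; 999,464 required, 999,012 in favor — not approved.

Not approved — the Class III shares did not give the required vote.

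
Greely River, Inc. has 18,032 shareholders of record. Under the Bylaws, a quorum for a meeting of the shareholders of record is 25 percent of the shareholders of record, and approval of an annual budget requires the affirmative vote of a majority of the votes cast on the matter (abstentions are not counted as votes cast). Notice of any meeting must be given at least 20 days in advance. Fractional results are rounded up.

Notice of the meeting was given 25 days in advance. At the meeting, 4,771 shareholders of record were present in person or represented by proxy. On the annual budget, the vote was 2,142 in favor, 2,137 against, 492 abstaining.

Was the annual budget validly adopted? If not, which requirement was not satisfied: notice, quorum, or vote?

Notice: 25 days given; 20 required. Satisfied.
Quorum: 25% of 18,032 = 4,508; 4,771 present. Satisfied.
Vote: requires a majority of the votes cast (4,771 − 492 abstaining = 4,279); a majority of 4279 is 2140, so 2,140 needed; 2,142 in favor. Satisfied.

Valid — all requirements satisfied.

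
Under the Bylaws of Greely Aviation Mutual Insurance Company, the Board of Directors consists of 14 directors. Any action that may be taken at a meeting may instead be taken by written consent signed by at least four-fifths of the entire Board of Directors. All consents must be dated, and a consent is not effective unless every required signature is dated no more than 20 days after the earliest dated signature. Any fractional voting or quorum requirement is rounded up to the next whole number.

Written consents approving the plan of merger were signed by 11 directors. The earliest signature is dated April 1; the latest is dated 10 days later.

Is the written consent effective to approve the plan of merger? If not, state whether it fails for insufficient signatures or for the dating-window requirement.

Signatures required: at least four-fifths of 14 — 4/5 of 14 = 11.20, rounded up to 12, so 12 needed; 11 signed. Insufficient.
Dating window: the latest signature is 10 days after the earliest; the limit is 20 days. Within the window.

Not effective — insufficient signatures.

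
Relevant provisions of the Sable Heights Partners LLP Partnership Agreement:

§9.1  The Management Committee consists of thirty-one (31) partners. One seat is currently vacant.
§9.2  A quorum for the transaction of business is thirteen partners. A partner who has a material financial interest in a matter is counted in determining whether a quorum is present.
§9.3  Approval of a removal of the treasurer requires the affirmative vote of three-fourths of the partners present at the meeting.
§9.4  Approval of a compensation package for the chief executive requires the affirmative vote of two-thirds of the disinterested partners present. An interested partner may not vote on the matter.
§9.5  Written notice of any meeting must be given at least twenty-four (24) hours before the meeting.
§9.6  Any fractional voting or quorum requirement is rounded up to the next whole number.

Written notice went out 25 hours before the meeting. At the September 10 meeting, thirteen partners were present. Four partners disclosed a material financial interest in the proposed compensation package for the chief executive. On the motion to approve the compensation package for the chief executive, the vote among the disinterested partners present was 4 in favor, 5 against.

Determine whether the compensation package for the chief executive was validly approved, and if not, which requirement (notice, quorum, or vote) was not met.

Notice: 25 hours given; 24 required (25 ≥ 24). Satisfied.
Quorum: 13 present (interested partners count toward quorum); quorum is 13. Satisfied.
Vote: the compensation package for the chief executive requires two-thirds of the disinterested partners present (13 − 4 = 9). 2/3 of 9 = 6, so 6 affirmative votes are needed; 4 voted in favor. Not satisfied.

Invalid — vote requirement not satisfied.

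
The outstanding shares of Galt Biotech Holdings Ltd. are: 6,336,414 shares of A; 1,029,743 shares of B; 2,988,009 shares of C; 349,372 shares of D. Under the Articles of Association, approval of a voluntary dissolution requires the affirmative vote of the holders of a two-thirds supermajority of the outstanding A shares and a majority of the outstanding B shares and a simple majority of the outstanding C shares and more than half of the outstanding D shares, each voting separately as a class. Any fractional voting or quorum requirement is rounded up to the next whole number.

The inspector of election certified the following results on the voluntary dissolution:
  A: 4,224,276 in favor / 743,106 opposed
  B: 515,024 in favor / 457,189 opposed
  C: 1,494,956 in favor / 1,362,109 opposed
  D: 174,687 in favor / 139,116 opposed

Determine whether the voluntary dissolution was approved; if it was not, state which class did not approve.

Approved — every class gave the required vote.

A: 2/3 of 6336414 = 4224276; 4,224,276 required, 4,224,276 in favor — approved.
B: a majority of 1029743 is 514872; 514,872 required, 515,024 in favor — approved.
C: a majority of 2988009 is 1494005; 1,494,005 required, 1,494,956 in favor — approved.
D: a majority of 349372 is 174687; 174,687 required, 174,687 in favor — approved.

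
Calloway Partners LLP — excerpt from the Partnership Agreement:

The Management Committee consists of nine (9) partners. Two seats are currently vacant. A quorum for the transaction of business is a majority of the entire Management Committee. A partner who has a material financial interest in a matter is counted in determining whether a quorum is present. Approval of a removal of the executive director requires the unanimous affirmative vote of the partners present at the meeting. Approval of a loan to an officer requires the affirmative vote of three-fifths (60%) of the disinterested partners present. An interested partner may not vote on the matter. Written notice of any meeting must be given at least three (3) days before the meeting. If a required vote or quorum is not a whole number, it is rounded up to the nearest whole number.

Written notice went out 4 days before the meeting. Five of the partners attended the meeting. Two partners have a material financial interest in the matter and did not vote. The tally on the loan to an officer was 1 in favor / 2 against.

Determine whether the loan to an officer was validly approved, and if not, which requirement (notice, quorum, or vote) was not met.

Notice: 4 days given; 3 required (4 ≥ 3). Satisfied.
Quorum: 5 present (interested partners count toward quorum); quorum is 5. Satisfied.
Vote: the loan to an officer requires three-fifths of the disinterested partners present (5 − 2 = 3). 3/5 of 3 = 1.80, rounded up to 2, so 2 affirmative votes are needed; 1 voted in favor. Not satisfied.

Invalid — vote requirement not satisfied.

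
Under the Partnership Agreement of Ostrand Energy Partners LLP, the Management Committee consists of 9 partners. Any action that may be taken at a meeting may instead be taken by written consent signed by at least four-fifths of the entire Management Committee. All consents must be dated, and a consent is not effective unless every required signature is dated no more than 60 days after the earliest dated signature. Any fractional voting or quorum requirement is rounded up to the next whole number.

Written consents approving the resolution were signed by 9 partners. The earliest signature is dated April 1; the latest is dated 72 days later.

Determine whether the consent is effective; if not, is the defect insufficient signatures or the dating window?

Not effective — dating-window requirement not satisfied.

Signatures required: at least four-fifths of 9 — 4/5 of 9 = 7.20, rounded up to 8, so 8 needed; 9 signed. Sufficient.
Dating window: the latest signature is 72 days after the earliest; the limit is 60 days. Outside the window.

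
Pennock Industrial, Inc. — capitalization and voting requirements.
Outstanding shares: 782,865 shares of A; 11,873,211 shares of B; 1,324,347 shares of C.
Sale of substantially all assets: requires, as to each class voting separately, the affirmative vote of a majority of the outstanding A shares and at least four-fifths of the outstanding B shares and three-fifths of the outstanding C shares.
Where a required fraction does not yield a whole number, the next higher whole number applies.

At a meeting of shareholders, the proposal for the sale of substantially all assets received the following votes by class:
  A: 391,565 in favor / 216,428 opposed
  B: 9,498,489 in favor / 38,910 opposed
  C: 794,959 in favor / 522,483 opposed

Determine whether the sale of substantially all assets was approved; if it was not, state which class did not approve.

A: a majority of 782865 is 391433; 391,433 required, 391,565 in favor — approved.
B: 4/5 of 11873211 = 9498568.80, rounded up to 9498569; 9,498,569 required, 9,498,489 in favor — not approved.
C: 3/5 of 1324347 = 794608.20, rounded up to 794609; 794,609 required, 794,959 in favor — approved.

Not approved — the B shares did not give the required vote.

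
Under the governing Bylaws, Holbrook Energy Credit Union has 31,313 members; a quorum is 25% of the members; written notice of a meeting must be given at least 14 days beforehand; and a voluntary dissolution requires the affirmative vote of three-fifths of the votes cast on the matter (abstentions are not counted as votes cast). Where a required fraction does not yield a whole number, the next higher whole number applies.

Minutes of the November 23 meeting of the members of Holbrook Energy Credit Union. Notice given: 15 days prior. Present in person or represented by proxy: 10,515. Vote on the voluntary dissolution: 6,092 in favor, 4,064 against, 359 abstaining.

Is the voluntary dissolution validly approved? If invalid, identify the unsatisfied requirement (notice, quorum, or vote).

Invalid — vote requirement not satisfied.

Notice: 15 days given; 14 required. Satisfied.
Quorum: 25% of 31,313 = 7,828.25, rounded up to 7,829; 10,515 present. Satisfied.
Vote: requires three-fifths of the votes cast (10,515 − 359 abstaining = 10,156); 3/5 of 10156 = 6093.60, rounded up to 6094, so 6,094 needed; 6,092 in favor. Not satisfied.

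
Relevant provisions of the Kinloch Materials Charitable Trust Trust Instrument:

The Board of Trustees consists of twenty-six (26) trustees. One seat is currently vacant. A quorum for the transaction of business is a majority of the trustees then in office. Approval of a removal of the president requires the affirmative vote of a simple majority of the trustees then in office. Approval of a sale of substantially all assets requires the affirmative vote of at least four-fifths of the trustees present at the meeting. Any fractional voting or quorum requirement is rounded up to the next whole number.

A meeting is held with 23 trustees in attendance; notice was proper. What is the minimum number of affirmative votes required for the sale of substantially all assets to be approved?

19

The sale of substantially all assets requires four-fifths of the trustees present (23).
4/5 of 23 = 18.40, rounded up to 19.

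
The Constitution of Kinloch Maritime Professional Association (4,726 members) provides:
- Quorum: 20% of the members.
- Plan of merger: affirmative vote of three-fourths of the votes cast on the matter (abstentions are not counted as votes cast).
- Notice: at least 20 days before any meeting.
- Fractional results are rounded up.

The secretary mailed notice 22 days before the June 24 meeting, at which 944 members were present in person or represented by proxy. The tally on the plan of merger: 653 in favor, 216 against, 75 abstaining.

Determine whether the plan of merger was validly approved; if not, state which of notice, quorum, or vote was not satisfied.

Notice: 22 days given; 20 required. Satisfied.
Quorum: 20% of 4,726 = 945.20, rounded up to 946; 944 present. Not satisfied.
Vote: requires three-fourths of the votes cast (944 − 75 abstaining = 869); 3/4 of 869 = 651.75, rounded up to 652, so 652 needed; 653 in favor. Satisfied.

Invalid — quorum requirement not satisfied.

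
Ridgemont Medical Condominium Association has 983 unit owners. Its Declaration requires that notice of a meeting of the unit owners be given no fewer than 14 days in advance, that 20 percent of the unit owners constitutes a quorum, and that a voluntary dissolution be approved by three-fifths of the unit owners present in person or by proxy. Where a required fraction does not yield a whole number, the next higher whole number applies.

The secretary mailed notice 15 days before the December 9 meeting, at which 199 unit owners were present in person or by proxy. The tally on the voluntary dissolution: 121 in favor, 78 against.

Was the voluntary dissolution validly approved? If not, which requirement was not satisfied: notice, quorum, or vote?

Valid — all requirements satisfied.

Notice: 15 days given; 14 required. Satisfied.
Quorum: 20% of 983 = 196.60, rounded up to 197; 199 present. Satisfied.
Vote: requires three-fifths of those present (199); 3/5 of 199 = 119.40, rounded up to 120, so 120 needed; 121 in favor. Satisfied.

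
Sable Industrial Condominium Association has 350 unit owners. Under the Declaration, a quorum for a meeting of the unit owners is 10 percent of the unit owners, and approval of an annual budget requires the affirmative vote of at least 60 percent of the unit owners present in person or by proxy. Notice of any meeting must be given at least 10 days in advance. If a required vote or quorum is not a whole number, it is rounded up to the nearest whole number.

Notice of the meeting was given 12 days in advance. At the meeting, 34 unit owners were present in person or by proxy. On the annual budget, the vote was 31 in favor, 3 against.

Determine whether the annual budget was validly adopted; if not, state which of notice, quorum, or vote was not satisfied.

Notice: 12 days given; 10 required. Satisfied.
Quorum: 10% of 350 = 35; 34 present. Not satisfied.
Vote: requires three-fifths of those present (34); 3/5 of 34 = 20.40, rounded up to 21, so 21 needed; 31 in favor. Satisfied.

Invalid — quorum requirement not satisfied.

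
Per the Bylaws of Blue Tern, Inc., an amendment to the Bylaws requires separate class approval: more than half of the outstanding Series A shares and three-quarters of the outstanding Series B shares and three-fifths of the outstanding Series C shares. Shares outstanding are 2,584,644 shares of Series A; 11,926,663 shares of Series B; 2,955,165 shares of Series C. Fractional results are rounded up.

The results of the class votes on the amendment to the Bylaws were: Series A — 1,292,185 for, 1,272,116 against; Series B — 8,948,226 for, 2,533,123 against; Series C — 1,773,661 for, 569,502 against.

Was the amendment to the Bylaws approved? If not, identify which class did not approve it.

Series A: a majority of 2584644 is 1292323; 1,292,323 required, 1,292,185 in favor — not approved.
Series B: 3/4 of 11926663 = 8944997.25, rounded up to 8944998; 8,944,998 required, 8,948,226 in favor — approved.
Series C: 3/5 of 2955165 = 1773099; 1,773,099 required, 1,773,661 in favor — approved.

Not approved — the Series A shares did not give the required vote.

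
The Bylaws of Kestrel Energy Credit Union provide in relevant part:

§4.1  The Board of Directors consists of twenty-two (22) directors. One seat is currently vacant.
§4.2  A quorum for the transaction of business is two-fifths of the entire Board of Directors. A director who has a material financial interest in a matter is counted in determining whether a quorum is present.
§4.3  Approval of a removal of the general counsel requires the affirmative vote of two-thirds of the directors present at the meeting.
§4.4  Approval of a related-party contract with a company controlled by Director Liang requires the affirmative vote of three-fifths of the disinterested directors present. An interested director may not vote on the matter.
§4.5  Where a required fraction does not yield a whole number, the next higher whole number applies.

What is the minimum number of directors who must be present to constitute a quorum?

2/5 of 22 = 8.80, rounded up to 9.

9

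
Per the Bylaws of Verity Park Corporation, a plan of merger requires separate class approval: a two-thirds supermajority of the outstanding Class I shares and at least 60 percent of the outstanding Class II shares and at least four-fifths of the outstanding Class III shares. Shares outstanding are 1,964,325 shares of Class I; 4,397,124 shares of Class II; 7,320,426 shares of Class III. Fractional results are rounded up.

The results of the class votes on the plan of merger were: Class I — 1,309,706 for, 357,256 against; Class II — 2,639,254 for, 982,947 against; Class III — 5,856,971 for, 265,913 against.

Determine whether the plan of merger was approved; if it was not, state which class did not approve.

Approved — every class gave the required vote.

Class I: 2/3 of 1964325 = 1309550; 1,309,550 required, 1,309,706 in favor — approved.
Class II: 3/5 of 4397124 = 2638274.40, rounded up to 2638275; 2,638,275 required, 2,639,254 in favor — approved.
Class III: 4/5 of 7320426 = 5856340.80, rounded up to 5856341; 5,856,341 required, 5,856,971 in favor — approved.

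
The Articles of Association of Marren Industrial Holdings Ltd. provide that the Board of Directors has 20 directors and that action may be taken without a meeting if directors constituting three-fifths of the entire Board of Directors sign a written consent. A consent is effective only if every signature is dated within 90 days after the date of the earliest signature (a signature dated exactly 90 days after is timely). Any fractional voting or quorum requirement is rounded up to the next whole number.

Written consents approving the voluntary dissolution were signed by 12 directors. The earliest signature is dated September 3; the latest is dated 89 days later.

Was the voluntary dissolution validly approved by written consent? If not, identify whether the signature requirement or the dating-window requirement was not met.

Effective — both the signature and dating-window requirements are satisfied.

Signatures required: three-fifths of 20 — 3/5 of 20 = 12, so 12 needed; 12 signed. Sufficient.
Dating window: the latest signature is 89 days after the earliest; the limit is 90 days. Within the window.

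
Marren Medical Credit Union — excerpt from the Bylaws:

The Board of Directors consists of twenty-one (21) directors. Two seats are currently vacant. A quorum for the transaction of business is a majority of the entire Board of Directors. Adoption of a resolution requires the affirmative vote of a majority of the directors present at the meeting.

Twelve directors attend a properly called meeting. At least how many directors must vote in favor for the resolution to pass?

7

The resolution requires a majority of the directors present (12).
A majority of 12 is 7.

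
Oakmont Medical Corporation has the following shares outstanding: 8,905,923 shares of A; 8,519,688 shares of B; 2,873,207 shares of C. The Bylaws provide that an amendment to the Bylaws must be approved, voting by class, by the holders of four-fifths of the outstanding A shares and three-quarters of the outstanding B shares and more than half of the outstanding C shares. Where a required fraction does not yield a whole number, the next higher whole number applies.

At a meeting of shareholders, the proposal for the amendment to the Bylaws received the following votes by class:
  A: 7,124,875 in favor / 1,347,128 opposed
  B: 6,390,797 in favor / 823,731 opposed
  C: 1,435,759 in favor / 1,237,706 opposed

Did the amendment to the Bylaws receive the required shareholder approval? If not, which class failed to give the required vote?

Not approved — the C shares did not give the required vote.

A: 4/5 of 8905923 = 7124738.40, rounded up to 7124739; 7,124,739 required, 7,124,875 in favor — approved.
B: 3/4 of 8519688 = 6389766; 6,389,766 required, 6,390,797 in favor — approved.
C: a majority of 2873207 is 1436604; 1,436,604 required, 1,435,759 in favor — not approved.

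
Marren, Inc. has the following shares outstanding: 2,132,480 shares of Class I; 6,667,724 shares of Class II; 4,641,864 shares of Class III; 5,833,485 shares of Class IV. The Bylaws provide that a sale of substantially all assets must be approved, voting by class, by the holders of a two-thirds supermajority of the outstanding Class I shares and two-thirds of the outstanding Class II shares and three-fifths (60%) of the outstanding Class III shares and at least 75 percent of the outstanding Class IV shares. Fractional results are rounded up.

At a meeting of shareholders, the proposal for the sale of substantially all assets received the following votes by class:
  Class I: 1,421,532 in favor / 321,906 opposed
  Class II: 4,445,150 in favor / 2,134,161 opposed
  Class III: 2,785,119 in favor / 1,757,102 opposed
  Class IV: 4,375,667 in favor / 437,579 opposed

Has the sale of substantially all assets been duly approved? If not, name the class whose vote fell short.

Class I: 2/3 of 2132480 = 1421653.33, rounded up to 1421654; 1,421,654 required, 1,421,532 in favor — not approved.
Class II: 2/3 of 6667724 = 4445149.33, rounded up to 4445150; 4,445,150 required, 4,445,150 in favor — approved.
Class III: 3/5 of 4641864 = 2785118.40, rounded up to 2785119; 2,785,119 required, 2,785,119 in favor — approved.
Class IV: 3/4 of 5833485 = 4375113.75, rounded up to 4375114; 4,375,114 required, 4,375,667 in favor — approved.

Not approved — the Class I shares did not give the required vote.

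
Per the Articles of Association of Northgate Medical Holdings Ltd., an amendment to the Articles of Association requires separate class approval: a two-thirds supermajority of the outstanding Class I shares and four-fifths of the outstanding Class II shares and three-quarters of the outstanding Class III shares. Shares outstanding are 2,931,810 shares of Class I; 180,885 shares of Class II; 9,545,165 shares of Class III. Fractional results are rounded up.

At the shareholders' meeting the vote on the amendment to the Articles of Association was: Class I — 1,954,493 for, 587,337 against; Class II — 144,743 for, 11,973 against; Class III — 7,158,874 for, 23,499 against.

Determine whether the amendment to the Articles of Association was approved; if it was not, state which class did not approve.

Not approved — the Class I shares did not give the required vote.

Class I: 2/3 of 2931810 = 1954540; 1,954,540 required, 1,954,493 in favor — not approved.
Class II: 4/5 of 180885 = 144708; 144,708 required, 144,743 in favor — approved.
Class III: 3/4 of 9545165 = 7158873.75, rounded up to 7158874; 7,158,874 required, 7,158,874 in favor — approved.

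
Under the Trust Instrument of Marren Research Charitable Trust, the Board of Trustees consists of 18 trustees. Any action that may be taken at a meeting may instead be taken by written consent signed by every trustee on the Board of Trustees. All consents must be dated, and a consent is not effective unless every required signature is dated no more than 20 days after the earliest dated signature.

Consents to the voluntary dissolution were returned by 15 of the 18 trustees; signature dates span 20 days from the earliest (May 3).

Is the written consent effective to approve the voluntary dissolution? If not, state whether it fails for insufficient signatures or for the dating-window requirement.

Not effective — insufficient signatures.

Signatures required: all of 18 — unanimous means all 18, so 18 needed; 15 signed. Insufficient.
Dating window: the latest signature is 20 days after the earliest; the limit is 20 days. Within the window.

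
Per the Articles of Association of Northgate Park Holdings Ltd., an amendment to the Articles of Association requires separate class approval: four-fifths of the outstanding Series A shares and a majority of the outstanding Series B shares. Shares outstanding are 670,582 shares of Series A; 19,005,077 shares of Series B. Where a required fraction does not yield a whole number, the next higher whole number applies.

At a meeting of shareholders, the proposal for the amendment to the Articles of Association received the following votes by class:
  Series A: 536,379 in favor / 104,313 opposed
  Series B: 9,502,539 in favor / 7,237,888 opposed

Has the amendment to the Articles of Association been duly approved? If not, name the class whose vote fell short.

Series A: 4/5 of 670582 = 536465.60, rounded up to 536466; 536,466 required, 536,379 in favor — not approved.
Series B: a majority of 19005077 is 9502539; 9,502,539 required, 9,502,539 in favor — approved.

Not approved — the Series A shares did not give the required vote.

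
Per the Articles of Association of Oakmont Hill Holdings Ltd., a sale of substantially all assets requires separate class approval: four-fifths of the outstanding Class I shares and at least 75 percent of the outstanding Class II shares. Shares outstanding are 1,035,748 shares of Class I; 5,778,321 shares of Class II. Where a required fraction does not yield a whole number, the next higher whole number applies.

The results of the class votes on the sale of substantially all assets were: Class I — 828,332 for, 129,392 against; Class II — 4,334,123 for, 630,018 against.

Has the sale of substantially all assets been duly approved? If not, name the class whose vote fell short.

Not approved — the Class I shares did not give the required vote.

Class I: 4/5 of 1035748 = 828598.40, rounded up to 828599; 828,599 required, 828,332 in favor — not approved.
Class II: 3/4 of 5778321 = 4333740.75, rounded up to 4333741; 4,333,741 required, 4,334,123 in favor — approved.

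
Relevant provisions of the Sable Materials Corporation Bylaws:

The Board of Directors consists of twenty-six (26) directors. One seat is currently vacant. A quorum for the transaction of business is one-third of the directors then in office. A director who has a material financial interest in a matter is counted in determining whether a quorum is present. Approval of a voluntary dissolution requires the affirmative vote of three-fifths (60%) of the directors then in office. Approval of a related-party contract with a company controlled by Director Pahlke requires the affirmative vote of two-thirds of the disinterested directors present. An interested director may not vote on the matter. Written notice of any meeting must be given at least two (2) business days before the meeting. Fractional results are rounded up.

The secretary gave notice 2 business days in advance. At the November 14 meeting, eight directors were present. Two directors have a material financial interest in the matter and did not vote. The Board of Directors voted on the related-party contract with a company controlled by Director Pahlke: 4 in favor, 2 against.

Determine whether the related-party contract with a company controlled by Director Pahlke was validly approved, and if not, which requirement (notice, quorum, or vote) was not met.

Notice: 2 business days given; 2 required (2 ≥ 2). Satisfied.
Quorum: 8 present (interested directors count toward quorum); quorum is 9. Not satisfied.
Vote: the related-party contract with a company controlled by Director Pahlke requires two-thirds of the disinterested directors present (8 − 2 = 6). 2/3 of 6 = 4, so 4 affirmative votes are needed; 4 voted in favor. Satisfied. (Moot — without a quorum no business can be validly transacted.)

Invalid — quorum requirement not satisfied.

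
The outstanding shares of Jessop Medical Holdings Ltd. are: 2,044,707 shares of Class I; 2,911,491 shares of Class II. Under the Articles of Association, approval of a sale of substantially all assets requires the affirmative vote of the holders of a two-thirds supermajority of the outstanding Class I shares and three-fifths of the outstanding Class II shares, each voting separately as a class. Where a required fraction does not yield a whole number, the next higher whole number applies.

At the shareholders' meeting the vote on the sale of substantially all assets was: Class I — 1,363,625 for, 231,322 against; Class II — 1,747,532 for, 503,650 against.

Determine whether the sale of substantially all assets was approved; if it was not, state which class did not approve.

Class I: 2/3 of 2044707 = 1363138; 1,363,138 required, 1,363,625 in favor — approved.
Class II: 3/5 of 2911491 = 1746894.60, rounded up to 1746895; 1,746,895 required, 1,747,532 in favor — approved.

Approved — every class gave the required vote.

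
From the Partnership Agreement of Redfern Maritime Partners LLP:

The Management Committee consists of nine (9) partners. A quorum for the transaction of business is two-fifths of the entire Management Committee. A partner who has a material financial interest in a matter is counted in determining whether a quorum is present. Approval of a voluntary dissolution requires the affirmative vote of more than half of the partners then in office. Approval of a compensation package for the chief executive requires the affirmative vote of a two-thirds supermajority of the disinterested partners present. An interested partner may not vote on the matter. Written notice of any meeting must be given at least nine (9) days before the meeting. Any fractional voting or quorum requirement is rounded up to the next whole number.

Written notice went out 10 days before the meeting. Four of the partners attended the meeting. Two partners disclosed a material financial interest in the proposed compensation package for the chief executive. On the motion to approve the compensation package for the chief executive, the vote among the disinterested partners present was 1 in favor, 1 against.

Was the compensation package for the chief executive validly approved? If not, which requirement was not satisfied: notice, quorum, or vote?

Notice: 10 days given; 9 required (10 ≥ 9). Satisfied.
Quorum: 4 present (interested partners count toward quorum); quorum is 4. Satisfied.
Vote: the compensation package for the chief executive requires two-thirds of the disinterested partners present (4 − 2 = 2). 2/3 of 2 = 1.33, rounded up to 2, so 2 affirmative votes are needed; 1 voted in favor. Not satisfied.

Invalid — vote requirement not satisfied.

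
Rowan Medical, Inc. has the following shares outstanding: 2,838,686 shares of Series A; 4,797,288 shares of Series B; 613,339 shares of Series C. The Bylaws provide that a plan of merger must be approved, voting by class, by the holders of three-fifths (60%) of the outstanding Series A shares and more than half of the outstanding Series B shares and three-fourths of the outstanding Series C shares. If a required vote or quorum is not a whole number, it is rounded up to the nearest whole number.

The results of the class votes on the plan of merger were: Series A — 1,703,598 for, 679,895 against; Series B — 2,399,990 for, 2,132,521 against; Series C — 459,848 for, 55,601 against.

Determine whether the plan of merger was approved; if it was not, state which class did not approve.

Not approved — the Series C shares did not give the required vote.

Series A: 3/5 of 2838686 = 1703211.60, rounded up to 1703212; 1,703,212 required, 1,703,598 in favor — approved.
Series B: a majority of 4797288 is 2398645; 2,398,645 required, 2,399,990 in favor — approved.
Series C: 3/4 of 613339 = 460004.25, rounded up to 460005; 460,005 required, 459,848 in favor — not approved.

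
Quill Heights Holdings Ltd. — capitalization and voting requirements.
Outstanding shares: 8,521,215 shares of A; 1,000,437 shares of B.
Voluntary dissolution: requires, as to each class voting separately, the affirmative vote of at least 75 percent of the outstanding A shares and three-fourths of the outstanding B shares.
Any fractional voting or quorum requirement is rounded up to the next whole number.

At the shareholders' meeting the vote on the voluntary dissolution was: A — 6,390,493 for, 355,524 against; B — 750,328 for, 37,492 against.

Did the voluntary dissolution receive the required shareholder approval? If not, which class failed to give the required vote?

A: 3/4 of 8521215 = 6390911.25, rounded up to 6390912; 6,390,912 required, 6,390,493 in favor — not approved.
B: 3/4 of 1000437 = 750327.75, rounded up to 750328; 750,328 required, 750,328 in favor — approved.

Not approved — the A shares did not give the required vote.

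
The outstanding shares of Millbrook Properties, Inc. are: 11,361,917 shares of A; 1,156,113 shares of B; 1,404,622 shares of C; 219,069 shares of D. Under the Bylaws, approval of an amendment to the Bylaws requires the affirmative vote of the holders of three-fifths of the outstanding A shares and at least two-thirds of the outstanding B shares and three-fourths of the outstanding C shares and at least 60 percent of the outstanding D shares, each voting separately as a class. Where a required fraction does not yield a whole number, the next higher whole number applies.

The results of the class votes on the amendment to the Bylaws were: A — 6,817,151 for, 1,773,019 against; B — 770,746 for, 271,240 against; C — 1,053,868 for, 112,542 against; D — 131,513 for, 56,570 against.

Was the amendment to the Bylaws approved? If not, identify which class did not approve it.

Approved — every class gave the required vote.

A: 3/5 of 11361917 = 6817150.20, rounded up to 6817151; 6,817,151 required, 6,817,151 in favor — approved.
B: 2/3 of 1156113 = 770742; 770,742 required, 770,746 in favor — approved.
C: 3/4 of 1404622 = 1053466.50, rounded up to 1053467; 1,053,467 required, 1,053,868 in favor — approved.
D: 3/5 of 219069 = 131441.40, rounded up to 131442; 131,442 required, 131,513 in favor — approved.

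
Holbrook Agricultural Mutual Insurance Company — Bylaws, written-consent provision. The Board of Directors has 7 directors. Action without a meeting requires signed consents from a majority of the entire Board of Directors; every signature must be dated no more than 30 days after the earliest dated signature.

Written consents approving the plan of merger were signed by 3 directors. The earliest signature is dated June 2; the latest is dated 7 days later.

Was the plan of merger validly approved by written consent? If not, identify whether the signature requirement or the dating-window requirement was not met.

Not effective — insufficient signatures.

Signatures required: a majority of 7 — a majority of 7 is 4, so 4 needed; 3 signed. Insufficient.
Dating window: the latest signature is 7 days after the earliest; the limit is 30 days. Within the window.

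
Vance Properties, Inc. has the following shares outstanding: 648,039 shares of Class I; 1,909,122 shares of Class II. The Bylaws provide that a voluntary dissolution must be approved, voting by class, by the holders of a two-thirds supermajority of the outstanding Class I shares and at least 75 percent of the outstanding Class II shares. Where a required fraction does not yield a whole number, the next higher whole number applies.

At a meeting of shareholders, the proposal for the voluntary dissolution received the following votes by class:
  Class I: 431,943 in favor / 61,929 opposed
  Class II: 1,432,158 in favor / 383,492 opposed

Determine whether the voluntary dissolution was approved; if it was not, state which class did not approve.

Not approved — the Class I shares did not give the required vote.

Class I: 2/3 of 648039 = 432026; 432,026 required, 431,943 in favor — not approved.
Class II: 3/4 of 1909122 = 1431841.50, rounded up to 1431842; 1,431,842 required, 1,432,158 in favor — approved.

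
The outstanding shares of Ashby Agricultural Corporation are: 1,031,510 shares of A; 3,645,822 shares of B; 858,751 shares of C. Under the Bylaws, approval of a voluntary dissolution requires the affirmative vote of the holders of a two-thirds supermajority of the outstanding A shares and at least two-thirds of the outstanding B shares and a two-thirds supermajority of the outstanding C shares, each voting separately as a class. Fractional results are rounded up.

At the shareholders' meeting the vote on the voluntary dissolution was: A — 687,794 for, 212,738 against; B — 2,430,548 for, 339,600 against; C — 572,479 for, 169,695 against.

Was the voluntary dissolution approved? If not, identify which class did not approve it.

A: 2/3 of 1031510 = 687673.33, rounded up to 687674; 687,674 required, 687,794 in favor — approved.
B: 2/3 of 3645822 = 2430548; 2,430,548 required, 2,430,548 in favor — approved.
C: 2/3 of 858751 = 572500.67, rounded up to 572501; 572,501 required, 572,479 in favor — not approved.

Not approved — the C shares did not give the required vote.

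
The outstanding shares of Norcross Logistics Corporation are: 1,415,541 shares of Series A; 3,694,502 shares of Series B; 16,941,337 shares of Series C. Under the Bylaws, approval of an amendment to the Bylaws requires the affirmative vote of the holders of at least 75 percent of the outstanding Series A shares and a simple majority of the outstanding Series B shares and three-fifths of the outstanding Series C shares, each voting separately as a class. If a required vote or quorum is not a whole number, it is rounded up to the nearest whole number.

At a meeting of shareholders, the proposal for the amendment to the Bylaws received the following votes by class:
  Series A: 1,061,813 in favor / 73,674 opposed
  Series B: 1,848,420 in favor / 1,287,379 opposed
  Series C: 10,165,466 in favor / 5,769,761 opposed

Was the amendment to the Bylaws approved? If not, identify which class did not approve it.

Series A: 3/4 of 1415541 = 1061655.75, rounded up to 1061656; 1,061,656 required, 1,061,813 in favor — approved.
Series B: a majority of 3694502 is 1847252; 1,847,252 required, 1,848,420 in favor — approved.
Series C: 3/5 of 16941337 = 10164802.20, rounded up to 10164803; 10,164,803 required, 10,165,466 in favor — approved.

Approved — every class gave the required vote.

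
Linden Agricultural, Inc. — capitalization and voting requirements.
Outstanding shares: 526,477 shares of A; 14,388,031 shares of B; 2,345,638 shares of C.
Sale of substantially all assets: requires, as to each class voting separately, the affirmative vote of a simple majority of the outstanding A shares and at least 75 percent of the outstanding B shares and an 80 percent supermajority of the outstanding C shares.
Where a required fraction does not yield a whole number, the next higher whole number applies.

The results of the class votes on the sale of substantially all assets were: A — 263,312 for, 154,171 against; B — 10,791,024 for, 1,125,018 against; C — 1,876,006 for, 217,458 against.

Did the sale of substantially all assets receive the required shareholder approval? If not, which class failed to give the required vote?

A: a majority of 526477 is 263239; 263,239 required, 263,312 in favor — approved.
B: 3/4 of 14388031 = 10791023.25, rounded up to 10791024; 10,791,024 required, 10,791,024 in favor — approved.
C: 4/5 of 2345638 = 1876510.40, rounded up to 1876511; 1,876,511 required, 1,876,006 in favor — not approved.

Not approved — the C shares did not give the required vote.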